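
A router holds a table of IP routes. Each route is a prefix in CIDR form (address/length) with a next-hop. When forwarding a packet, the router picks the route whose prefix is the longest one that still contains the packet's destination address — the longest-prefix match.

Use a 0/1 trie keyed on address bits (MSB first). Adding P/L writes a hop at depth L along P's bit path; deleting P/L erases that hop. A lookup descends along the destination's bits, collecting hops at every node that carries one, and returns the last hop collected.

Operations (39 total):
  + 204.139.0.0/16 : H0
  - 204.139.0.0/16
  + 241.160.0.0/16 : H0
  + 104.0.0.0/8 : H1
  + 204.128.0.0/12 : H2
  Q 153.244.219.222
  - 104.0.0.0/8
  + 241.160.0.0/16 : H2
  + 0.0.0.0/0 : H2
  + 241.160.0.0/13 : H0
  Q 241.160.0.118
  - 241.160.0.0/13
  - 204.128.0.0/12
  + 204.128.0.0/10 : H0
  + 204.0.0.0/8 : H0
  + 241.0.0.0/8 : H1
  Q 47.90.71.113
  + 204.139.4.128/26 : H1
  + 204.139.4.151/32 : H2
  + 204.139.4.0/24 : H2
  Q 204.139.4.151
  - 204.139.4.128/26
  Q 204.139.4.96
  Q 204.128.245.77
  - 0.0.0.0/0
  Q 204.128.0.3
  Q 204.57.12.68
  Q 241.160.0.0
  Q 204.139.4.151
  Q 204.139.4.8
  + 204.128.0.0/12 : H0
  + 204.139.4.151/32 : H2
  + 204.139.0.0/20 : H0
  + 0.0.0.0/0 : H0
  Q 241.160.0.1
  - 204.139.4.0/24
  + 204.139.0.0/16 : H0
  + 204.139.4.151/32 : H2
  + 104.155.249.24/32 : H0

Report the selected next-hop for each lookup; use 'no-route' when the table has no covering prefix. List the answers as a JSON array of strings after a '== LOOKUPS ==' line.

Apply in order:
  add 204.139.0.0/16 -> H0 at depth 16
  del 204.139.0.0/16 (clear depth 16)
  add 241.160.0.0/16 -> H0 at depth 16
  add 104.0.0.0/8 -> H1 at depth 8
  add 204.128.0.0/12 -> H2 at depth 12
  lookup 153.244.219.222: bits 1 walk d0:-→d1:- -> no-route
  del 104.0.0.0/8 (clear depth 8)
  add 241.160.0.0/16 -> H2 at depth 16
  add 0.0.0.0/0 -> H2 at depth 0
  add 241.160.0.0/13 -> H0 at depth 13
  lookup 241.160.0.118: bits 1111000110100000 walk d0:H2→d1:-→d2:-→d3:-→d4:-→d5:-→d6:-→d7:-→d8:-→d9:-→d10:-→d11:-→d12:-→d13:H0→d14:-→d15:-→d16:H2 -> H2
  del 241.160.0.0/13 (clear depth 13)
  del 204.128.0.0/12 (clear depth 12)
  add 204.128.0.0/10 -> H0 at depth 10
  add 204.0.0.0/8 -> H0 at depth 8
  add 241.0.0.0/8 -> H1 at depth 8
  lookup 47.90.71.113: bits 0 walk d0:H2→d1:- -> H2
  add 204.139.4.128/26 -> H1 at depth 26
  add 204.139.4.151/32 -> H2 at depth 32
  add 204.139.4.0/24 -> H2 at depth 24
  lookup 204.139.4.151: bits 11001100100010110000010010010111 walk d0:H2→d1:-→d2:-→d3:-→d4:-→d5:-→d6:-→d7:-→d8:H0→d9:-→d10:H0→d11:-→d12:-→d13:-→d14:-→d15:-→d16:-→d17:-→d18:-→d19:-→d20:-→d21:-→d22:-→d23:-→d24:H2→d25:-→d26:H1→d27:-→d28:-→d29:-→d30:-→d31:-→d32:H2 -> H2
  del 204.139.4.128/26 (clear depth 26)
  lookup 204.139.4.96: bits 110011001000101100000100 walk d0:H2→d1:-→d2:-→d3:-→d4:-→d5:-→d6:-→d7:-→d8:H0→d9:-→d10:H0→d11:-→d12:-→d13:-→d14:-→d15:-→d16:-→d17:-→d18:-→d19:-→d20:-→d21:-→d22:-→d23:-→d24:H2 -> H2
  lookup 204.128.245.77: bits 110011001000 walk d0:H2→d1:-→d2:-→d3:-→d4:-→d5:-→d6:-→d7:-→d8:H0→d9:-→d10:H0→d11:-→d12:- -> H0
  del 0.0.0.0/0 (clear depth 0)
  lookup 204.128.0.3: bits 110011001000 walk d0:-→d1:-→d2:-→d3:-→d4:-→d5:-→d6:-→d7:-→d8:H0→d9:-→d10:H0→d11:-→d12:- -> H0
  lookup 204.57.12.68: bits 11001100 walk d0:-→d1:-→d2:-→d3:-→d4:-→d5:-→d6:-→d7:-→d8:H0 -> H0
  lookup 241.160.0.0: bits 1111000110100000 walk d0:-→d1:-→d2:-→d3:-→d4:-→d5:-→d6:-→d7:-→d8:H1→d9:-→d10:-→d11:-→d12:-→d13:-→d14:-→d15:-→d16:H2 -> H2
  lookup 204.139.4.151: bits 11001100100010110000010010010111 walk d0:-→d1:-→d2:-→d3:-→d4:-→d5:-→d6:-→d7:-→d8:H0→d9:-→d10:H0→d11:-→d12:-→d13:-→d14:-→d15:-→d16:-→d17:-→d18:-→d19:-→d20:-→d21:-→d22:-→d23:-→d24:H2→d25:-→d26:-→d27:-→d28:-→d29:-→d30:-→d31:-→d32:H2 -> H2
  lookup 204.139.4.8: bits 110011001000101100000100 walk d0:-→d1:-→d2:-→d3:-→d4:-→d5:-→d6:-→d7:-→d8:H0→d9:-→d10:H0→d11:-→d12:-→d13:-→d14:-→d15:-→d16:-→d17:-→d18:-→d19:-→d20:-→d21:-→d22:-→d23:-→d24:H2 -> H2
  add 204.128.0.0/12 -> H0 at depth 12
  add 204.139.4.151/32 -> H2 at depth 32
  add 204.139.0.0/20 -> H0 at depth 20
  add 0.0.0.0/0 -> H0 at depth 0
  lookup 241.160.0.1: bits 1111000110100000 walk d0:H0→d1:-→d2:-→d3:-→d4:-→d5:-→d6:-→d7:-→d8:H1→d9:-→d10:-→d11:-→d12:-→d13:-→d14:-→d15:-→d16:H2 -> H2
  del 204.139.4.0/24 (clear depth 24)
  add 204.139.0.0/16 -> H0 at depth 16
  add 204.139.4.151/32 -> H2 at depth 32
  add 104.155.249.24/32 -> H0 at depth 32

== LOOKUPS ==
["no-route","H2","H2","H2","H2","H0","H0","H0","H2","H2","H2","H2"]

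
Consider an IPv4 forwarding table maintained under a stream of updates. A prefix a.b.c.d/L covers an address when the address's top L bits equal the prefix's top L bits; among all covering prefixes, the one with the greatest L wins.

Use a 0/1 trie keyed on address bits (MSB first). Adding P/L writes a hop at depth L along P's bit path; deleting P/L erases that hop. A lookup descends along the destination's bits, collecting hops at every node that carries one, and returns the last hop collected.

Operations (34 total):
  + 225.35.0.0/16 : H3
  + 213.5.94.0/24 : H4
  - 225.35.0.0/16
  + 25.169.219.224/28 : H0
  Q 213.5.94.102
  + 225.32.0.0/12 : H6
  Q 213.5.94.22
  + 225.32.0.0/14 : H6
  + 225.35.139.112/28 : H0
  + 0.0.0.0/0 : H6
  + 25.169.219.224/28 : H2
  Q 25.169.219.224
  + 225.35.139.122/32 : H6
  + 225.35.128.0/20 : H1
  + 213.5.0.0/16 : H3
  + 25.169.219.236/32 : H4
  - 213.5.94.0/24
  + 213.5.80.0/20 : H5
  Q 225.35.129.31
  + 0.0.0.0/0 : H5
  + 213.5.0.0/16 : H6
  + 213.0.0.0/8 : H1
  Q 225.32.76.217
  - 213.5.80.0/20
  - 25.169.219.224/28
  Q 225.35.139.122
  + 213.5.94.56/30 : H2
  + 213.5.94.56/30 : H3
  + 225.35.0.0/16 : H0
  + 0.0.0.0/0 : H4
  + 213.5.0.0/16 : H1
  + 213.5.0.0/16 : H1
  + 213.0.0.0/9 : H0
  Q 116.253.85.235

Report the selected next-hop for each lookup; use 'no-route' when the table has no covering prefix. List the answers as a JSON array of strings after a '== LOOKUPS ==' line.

Apply in order:
  add 225.35.0.0/16 -> H3 at depth 16
  add 213.5.94.0/24 -> H4 at depth 24
  del 225.35.0.0/16 (clear depth 16)
  add 25.169.219.224/28 -> H0 at depth 28
  lookup 213.5.94.102: bits 110101010000010101011110 walk d0:-→d1:-→d2:-→d3:-→d4:-→d5:-→d6:-→d7:-→d8:-→d9:-→d10:-→d11:-→d12:-→d13:-→d14:-→d15:-→d16:-→d17:-→d18:-→d19:-→d20:-→d21:-→d22:-→d23:-→d24:H4 -> H4
  add 225.32.0.0/12 -> H6 at depth 12
  lookup 213.5.94.22: bits 110101010000010101011110 walk d0:-→d1:-→d2:-→d3:-→d4:-→d5:-→d6:-→d7:-→d8:-→d9:-→d10:-→d11:-→d12:-→d13:-→d14:-→d15:-→d16:-→d17:-→d18:-→d19:-→d20:-→d21:-→d22:-→d23:-→d24:H4 -> H4
  add 225.32.0.0/14 -> H6 at depth 14
  add 225.35.139.112/28 -> H0 at depth 28
  add 0.0.0.0/0 -> H6 at depth 0
  add 25.169.219.224/28 -> H2 at depth 28
  lookup 25.169.219.224: bits 0001100110101001110110111110 walk d0:H6→d1:-→d2:-→d3:-→d4:-→d5:-→d6:-→d7:-→d8:-→d9:-→d10:-→d11:-→d12:-→d13:-→d14:-→d15:-→d16:-→d17:-→d18:-→d19:-→d20:-→d21:-→d22:-→d23:-→d24:-→d25:-→d26:-→d27:-→d28:H2 -> H2
  add 225.35.139.122/32 -> H6 at depth 32
  add 225.35.128.0/20 -> H1 at depth 20
  add 213.5.0.0/16 -> H3 at depth 16
  add 25.169.219.236/32 -> H4 at depth 32
  del 213.5.94.0/24 (clear depth 24)
  add 213.5.80.0/20 -> H5 at depth 20
  lookup 225.35.129.31: bits 11100001001000111000 walk d0:H6→d1:-→d2:-→d3:-→d4:-→d5:-→d6:-→d7:-→d8:-→d9:-→d10:-→d11:-→d12:H6→d13:-→d14:H6→d15:-→d16:-→d17:-→d18:-→d19:-→d20:H1 -> H1
  add 0.0.0.0/0 -> H5 at depth 0
  add 213.5.0.0/16 -> H6 at depth 16
  add 213.0.0.0/8 -> H1 at depth 8
  lookup 225.32.76.217: bits 11100001001000 walk d0:H5→d1:-→d2:-→d3:-→d4:-→d5:-→d6:-→d7:-→d8:-→d9:-→d10:-→d11:-→d12:H6→d13:-→d14:H6 -> H6
  del 213.5.80.0/20 (clear depth 20)
  del 25.169.219.224/28 (clear depth 28)
  lookup 225.35.139.122: bits 11100001001000111000101101111010 walk d0:H5→d1:-→d2:-→d3:-→d4:-→d5:-→d6:-→d7:-→d8:-→d9:-→d10:-→d11:-→d12:H6→d13:-→d14:H6→d15:-→d16:-→d17:-→d18:-→d19:-→d20:H1→d21:-→d22:-→d23:-→d24:-→d25:-→d26:-→d27:-→d28:H0→d29:-→d30:-→d31:-→d32:H6 -> H6
  add 213.5.94.56/30 -> H2 at depth 30
  add 213.5.94.56/30 -> H3 at depth 30
  add 225.35.0.0/16 -> H0 at depth 16
  add 0.0.0.0/0 -> H4 at depth 0
  add 213.5.0.0/16 -> H1 at depth 16
  add 213.5.0.0/16 -> H1 at depth 16
  add 213.0.0.0/9 -> H0 at depth 9
  lookup 116.253.85.235: bits 0 walk d0:H4→d1:- -> H4

== LOOKUPS ==
["H4","H4","H2","H1","H6","H6","H4"]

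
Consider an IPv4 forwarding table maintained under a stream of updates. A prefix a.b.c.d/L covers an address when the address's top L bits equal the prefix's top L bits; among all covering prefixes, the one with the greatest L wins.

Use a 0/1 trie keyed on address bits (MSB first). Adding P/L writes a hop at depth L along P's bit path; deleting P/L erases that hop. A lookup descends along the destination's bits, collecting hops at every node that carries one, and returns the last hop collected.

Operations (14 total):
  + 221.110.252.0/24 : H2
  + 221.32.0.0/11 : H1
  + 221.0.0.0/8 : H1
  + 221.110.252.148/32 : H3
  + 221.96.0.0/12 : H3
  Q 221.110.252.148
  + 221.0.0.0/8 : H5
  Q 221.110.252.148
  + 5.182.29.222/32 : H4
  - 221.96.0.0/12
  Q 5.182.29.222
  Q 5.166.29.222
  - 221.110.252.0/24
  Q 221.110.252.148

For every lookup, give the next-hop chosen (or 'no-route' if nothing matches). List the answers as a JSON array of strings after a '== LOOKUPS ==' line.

Trace:
  + 221.110.252.0/24 (H2) depth=24
  + 221.32.0.0/11 (H1) depth=11
  + 221.0.0.0/8 (H1) depth=8
  + 221.110.252.148/32 (H3) depth=32
  + 221.96.0.0/12 (H3) depth=12
  Q 221.110.252.148: descend 11011101011011101111110010010100 ; hops seen [H1,H3,H2,H3] ; pick H3
  + 221.0.0.0/8 (H5) depth=8
  Q 221.110.252.148: descend 11011101011011101111110010010100 ; hops seen [H5,H3,H2,H3] ; pick H3
  + 5.182.29.222/32 (H4) depth=32
  del 221.96.0.0/12 (clear depth 12)
  Q 5.182.29.222: descend 00000101101101100001110111011110 ; hops seen [H4] ; pick H4
  Q 5.166.29.222: descend 00000101101 ; hops seen [∅] ; pick no-route
  del 221.110.252.0/24 (clear depth 24)
  Q 221.110.252.148: descend 11011101011011101111110010010100 ; hops seen [H5,H3] ; pick H3

== LOOKUPS ==
["H3","H3","H4","no-route","H3"]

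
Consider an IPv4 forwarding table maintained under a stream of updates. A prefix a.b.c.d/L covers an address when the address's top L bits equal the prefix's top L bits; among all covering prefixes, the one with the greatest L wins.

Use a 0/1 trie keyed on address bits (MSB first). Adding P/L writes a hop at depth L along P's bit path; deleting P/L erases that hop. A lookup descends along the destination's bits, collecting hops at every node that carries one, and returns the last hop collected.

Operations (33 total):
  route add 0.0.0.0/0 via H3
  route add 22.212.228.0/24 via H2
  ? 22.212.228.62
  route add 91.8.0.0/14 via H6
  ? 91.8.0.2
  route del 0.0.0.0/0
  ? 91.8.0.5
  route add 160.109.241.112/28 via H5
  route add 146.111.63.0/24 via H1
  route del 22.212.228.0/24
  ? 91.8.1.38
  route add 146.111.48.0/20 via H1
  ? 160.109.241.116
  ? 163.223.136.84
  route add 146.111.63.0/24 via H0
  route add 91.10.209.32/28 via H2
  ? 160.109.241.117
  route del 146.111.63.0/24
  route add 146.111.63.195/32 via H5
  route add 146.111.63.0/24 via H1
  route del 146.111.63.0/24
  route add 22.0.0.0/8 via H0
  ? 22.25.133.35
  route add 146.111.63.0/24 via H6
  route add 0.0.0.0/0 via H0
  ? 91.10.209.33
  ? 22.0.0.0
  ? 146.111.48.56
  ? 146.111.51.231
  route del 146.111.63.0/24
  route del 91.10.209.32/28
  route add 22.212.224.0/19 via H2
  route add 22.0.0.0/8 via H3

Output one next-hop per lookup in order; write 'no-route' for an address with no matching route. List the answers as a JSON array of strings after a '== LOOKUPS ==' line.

Apply in order:
  add 0.0.0.0/0 -> H3 at depth 0
  add 22.212.228.0/24 -> H2 at depth 24
  ? 22.212.228.62  path d0:H3→d1:-→d2:-→d3:-→d4:-→d5:-→d6:-→d7:-→d8:-→d9:-→d10:-→d11:-→d12:-→d13:-→d14:-→d15:-→d16:-→d17:-→d18:-→d19:-→d20:-→d21:-→d22:-→d23:-→d24:H2  best=H2
  add 91.8.0.0/14 -> H6 at depth 14
  ? 91.8.0.2  path d0:H3→d1:-→d2:-→d3:-→d4:-→d5:-→d6:-→d7:-→d8:-→d9:-→d10:-→d11:-→d12:-→d13:-→d14:H6  best=H6
  del 0.0.0.0/0 (clear depth 0)
  ? 91.8.0.5  path d0:-→d1:-→d2:-→d3:-→d4:-→d5:-→d6:-→d7:-→d8:-→d9:-→d10:-→d11:-→d12:-→d13:-→d14:H6  best=H6
  add 160.109.241.112/28 -> H5 at depth 28
  add 146.111.63.0/24 -> H1 at depth 24
  del 22.212.228.0/24 (clear depth 24)
  ? 91.8.1.38  path d0:-→d1:-→d2:-→d3:-→d4:-→d5:-→d6:-→d7:-→d8:-→d9:-→d10:-→d11:-→d12:-→d13:-→d14:H6  best=H6
  add 146.111.48.0/20 -> H1 at depth 20
  ? 160.109.241.116  path d0:-→d1:-→d2:-→d3:-→d4:-→d5:-→d6:-→d7:-→d8:-→d9:-→d10:-→d11:-→d12:-→d13:-→d14:-→d15:-→d16:-→d17:-→d18:-→d19:-→d20:-→d21:-→d22:-→d23:-→d24:-→d25:-→d26:-→d27:-→d28:H5  best=H5
  ? 163.223.136.84  path d0:-→d1:-→d2:-→d3:-→d4:-→d5:-→d6:-  best=no-route
  add 146.111.63.0/24 -> H0 at depth 24
  add 91.10.209.32/28 -> H2 at depth 28
  ? 160.109.241.117  path d0:-→d1:-→d2:-→d3:-→d4:-→d5:-→d6:-→d7:-→d8:-→d9:-→d10:-→d11:-→d12:-→d13:-→d14:-→d15:-→d16:-→d17:-→d18:-→d19:-→d20:-→d21:-→d22:-→d23:-→d24:-→d25:-→d26:-→d27:-→d28:H5  best=H5
  del 146.111.63.0/24 (clear depth 24)
  add 146.111.63.195/32 -> H5 at depth 32
  add 146.111.63.0/24 -> H1 at depth 24
  del 146.111.63.0/24 (clear depth 24)
  add 22.0.0.0/8 -> H0 at depth 8
  ? 22.25.133.35  path d0:-→d1:-→d2:-→d3:-→d4:-→d5:-→d6:-→d7:-→d8:H0  best=H0
  add 146.111.63.0/24 -> H6 at depth 24
  add 0.0.0.0/0 -> H0 at depth 0
  ? 91.10.209.33  path d0:H0→d1:-→d2:-→d3:-→d4:-→d5:-→d6:-→d7:-→d8:-→d9:-→d10:-→d11:-→d12:-→d13:-→d14:H6→d15:-→d16:-→d17:-→d18:-→d19:-→d20:-→d21:-→d22:-→d23:-→d24:-→d25:-→d26:-→d27:-→d28:H2  best=H2
  ? 22.0.0.0  path d0:H0→d1:-→d2:-→d3:-→d4:-→d5:-→d6:-→d7:-→d8:H0  best=H0
  ? 146.111.48.56  path d0:H0→d1:-→d2:-→d3:-→d4:-→d5:-→d6:-→d7:-→d8:-→d9:-→d10:-→d11:-→d12:-→d13:-→d14:-→d15:-→d16:-→d17:-→d18:-→d19:-→d20:H1  best=H1
  ? 146.111.51.231  path d0:H0→d1:-→d2:-→d3:-→d4:-→d5:-→d6:-→d7:-→d8:-→d9:-→d10:-→d11:-→d12:-→d13:-→d14:-→d15:-→d16:-→d17:-→d18:-→d19:-→d20:H1  best=H1
  del 146.111.63.0/24 (clear depth 24)
  del 91.10.209.32/28 (clear depth 28)
  add 22.212.224.0/19 -> H2 at depth 19
  add 22.0.0.0/8 -> H3 at depth 8

== LOOKUPS ==
["H2","H6","H6","H6","H5","no-route","H5","H0","H2","H0","H1","H1"]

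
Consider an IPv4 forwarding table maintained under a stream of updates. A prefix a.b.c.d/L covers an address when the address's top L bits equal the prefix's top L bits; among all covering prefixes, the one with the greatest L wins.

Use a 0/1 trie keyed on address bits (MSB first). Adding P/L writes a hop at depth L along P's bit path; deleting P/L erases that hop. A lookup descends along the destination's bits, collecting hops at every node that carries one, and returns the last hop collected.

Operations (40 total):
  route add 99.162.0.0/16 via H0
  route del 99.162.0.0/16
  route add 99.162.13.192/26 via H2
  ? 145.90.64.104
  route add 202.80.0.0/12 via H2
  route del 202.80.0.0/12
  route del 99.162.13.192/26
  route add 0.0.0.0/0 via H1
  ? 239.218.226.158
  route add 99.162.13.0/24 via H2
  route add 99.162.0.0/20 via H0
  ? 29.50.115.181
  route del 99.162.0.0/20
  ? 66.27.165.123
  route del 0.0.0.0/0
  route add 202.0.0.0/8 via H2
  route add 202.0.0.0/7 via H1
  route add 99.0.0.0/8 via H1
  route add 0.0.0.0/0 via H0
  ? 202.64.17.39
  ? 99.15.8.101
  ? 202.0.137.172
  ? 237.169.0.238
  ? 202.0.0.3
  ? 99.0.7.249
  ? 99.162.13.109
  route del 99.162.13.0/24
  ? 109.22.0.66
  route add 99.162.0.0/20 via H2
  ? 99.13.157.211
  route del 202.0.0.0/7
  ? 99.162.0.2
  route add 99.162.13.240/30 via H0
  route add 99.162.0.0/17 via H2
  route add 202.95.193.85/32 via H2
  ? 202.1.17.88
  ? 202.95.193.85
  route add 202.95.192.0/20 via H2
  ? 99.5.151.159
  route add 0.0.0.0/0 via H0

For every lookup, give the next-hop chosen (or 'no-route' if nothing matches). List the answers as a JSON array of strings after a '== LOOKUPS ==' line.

Apply in order:
  add 99.162.0.0/16 -> H0 at depth 16
  del 99.162.0.0/16 (clear depth 16)
  add 99.162.13.192/26 -> H2 at depth 26
  ? 145.90.64.104  path d0:-  best=no-route
  add 202.80.0.0/12 -> H2 at depth 12
  del 202.80.0.0/12 (clear depth 12)
  del 99.162.13.192/26 (clear depth 26)
  add 0.0.0.0/0 -> H1 at depth 0
  ? 239.218.226.158  path d0:H1→d1:-→d2:-  best=H1
  add 99.162.13.0/24 -> H2 at depth 24
  add 99.162.0.0/20 -> H0 at depth 20
  ? 29.50.115.181  path d0:H1→d1:-  best=H1
  del 99.162.0.0/20 (clear depth 20)
  ? 66.27.165.123  path d0:H1→d1:-→d2:-  best=H1
  del 0.0.0.0/0 (clear depth 0)
  add 202.0.0.0/8 -> H2 at depth 8
  add 202.0.0.0/7 -> H1 at depth 7
  add 99.0.0.0/8 -> H1 at depth 8
  add 0.0.0.0/0 -> H0 at depth 0
  ? 202.64.17.39  path d0:H0→d1:-→d2:-→d3:-→d4:-→d5:-→d6:-→d7:H1→d8:H2→d9:-→d10:-→d11:-  best=H2
  ? 99.15.8.101  path d0:H0→d1:-→d2:-→d3:-→d4:-→d5:-→d6:-→d7:-→d8:H1  best=H1
  ? 202.0.137.172  path d0:H0→d1:-→d2:-→d3:-→d4:-→d5:-→d6:-→d7:H1→d8:H2→d9:-  best=H2
  ? 237.169.0.238  path d0:H0→d1:-→d2:-  best=H0
  ? 202.0.0.3  path d0:H0→d1:-→d2:-→d3:-→d4:-→d5:-→d6:-→d7:H1→d8:H2→d9:-  best=H2
  ? 99.0.7.249  path d0:H0→d1:-→d2:-→d3:-→d4:-→d5:-→d6:-→d7:-→d8:H1  best=H1
  ? 99.162.13.109  path d0:H0→d1:-→d2:-→d3:-→d4:-→d5:-→d6:-→d7:-→d8:H1→d9:-→d10:-→d11:-→d12:-→d13:-→d14:-→d15:-→d16:-→d17:-→d18:-→d19:-→d20:-→d21:-→d22:-→d23:-→d24:H2  best=H2
  del 99.162.13.0/24 (clear depth 24)
  ? 109.22.0.66  path d0:H0→d1:-→d2:-→d3:-→d4:-  best=H0
  add 99.162.0.0/20 -> H2 at depth 20
  ? 99.13.157.211  path d0:H0→d1:-→d2:-→d3:-→d4:-→d5:-→d6:-→d7:-→d8:H1  best=H1
  del 202.0.0.0/7 (clear depth 7)
  ? 99.162.0.2  path d0:H0→d1:-→d2:-→d3:-→d4:-→d5:-→d6:-→d7:-→d8:H1→d9:-→d10:-→d11:-→d12:-→d13:-→d14:-→d15:-→d16:-→d17:-→d18:-→d19:-→d20:H2  best=H2
  add 99.162.13.240/30 -> H0 at depth 30
  add 99.162.0.0/17 -> H2 at depth 17
  add 202.95.193.85/32 -> H2 at depth 32
  ? 202.1.17.88  path d0:H0→d1:-→d2:-→d3:-→d4:-→d5:-→d6:-→d7:-→d8:H2→d9:-  best=H2
  ? 202.95.193.85  path d0:H0→d1:-→d2:-→d3:-→d4:-→d5:-→d6:-→d7:-→d8:H2→d9:-→d10:-→d11:-→d12:-→d13:-→d14:-→d15:-→d16:-→d17:-→d18:-→d19:-→d20:-→d21:-→d22:-→d23:-→d24:-→d25:-→d26:-→d27:-→d28:-→d29:-→d30:-→d31:-→d32:H2  best=H2
  add 202.95.192.0/20 -> H2 at depth 20
  ? 99.5.151.159  path d0:H0→d1:-→d2:-→d3:-→d4:-→d5:-→d6:-→d7:-→d8:H1  best=H1
  add 0.0.0.0/0 -> H0 at depth 0

== LOOKUPS ==
["no-route","H1","H1","H1","H2","H1","H2","H0","H2","H1","H2","H0","H1","H2","H2","H2","H1"]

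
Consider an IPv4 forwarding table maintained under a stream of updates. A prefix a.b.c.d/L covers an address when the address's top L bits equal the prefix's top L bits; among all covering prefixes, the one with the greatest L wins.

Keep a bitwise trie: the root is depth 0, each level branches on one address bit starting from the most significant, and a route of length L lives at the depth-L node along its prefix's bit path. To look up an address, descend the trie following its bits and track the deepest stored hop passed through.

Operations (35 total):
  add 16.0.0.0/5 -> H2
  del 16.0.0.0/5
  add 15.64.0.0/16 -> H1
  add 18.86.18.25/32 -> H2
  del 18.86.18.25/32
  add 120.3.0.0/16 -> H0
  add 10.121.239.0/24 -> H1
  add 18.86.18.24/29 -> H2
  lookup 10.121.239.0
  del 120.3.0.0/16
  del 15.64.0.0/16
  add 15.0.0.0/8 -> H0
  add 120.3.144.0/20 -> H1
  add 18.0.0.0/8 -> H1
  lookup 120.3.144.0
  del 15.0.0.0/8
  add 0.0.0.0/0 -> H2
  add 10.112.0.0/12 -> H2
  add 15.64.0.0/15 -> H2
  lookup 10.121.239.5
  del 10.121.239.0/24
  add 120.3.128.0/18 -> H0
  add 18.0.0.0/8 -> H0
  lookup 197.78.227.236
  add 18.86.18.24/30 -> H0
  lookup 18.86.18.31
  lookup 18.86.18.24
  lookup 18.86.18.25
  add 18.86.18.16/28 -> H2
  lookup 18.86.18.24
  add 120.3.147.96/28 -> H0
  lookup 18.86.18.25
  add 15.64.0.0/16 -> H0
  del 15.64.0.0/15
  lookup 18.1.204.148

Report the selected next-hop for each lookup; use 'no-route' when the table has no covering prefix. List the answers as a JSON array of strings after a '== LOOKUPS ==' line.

Trace:
  + 16.0.0.0/5 (H2) depth=5
  del 16.0.0.0/5 (clear depth 5)
  + 15.64.0.0/16 (H1) depth=16
  + 18.86.18.25/32 (H2) depth=32
  del 18.86.18.25/32 (clear depth 32)
  + 120.3.0.0/16 (H0) depth=16
  + 10.121.239.0/24 (H1) depth=24
  + 18.86.18.24/29 (H2) depth=29
  lookup 10.121.239.0: bits 000010100111100111101111 walk d0:-→d1:-→d2:-→d3:-→d4:-→d5:-→d6:-→d7:-→d8:-→d9:-→d10:-→d11:-→d12:-→d13:-→d14:-→d15:-→d16:-→d17:-→d18:-→d19:-→d20:-→d21:-→d22:-→d23:-→d24:H1 -> H1
  del 120.3.0.0/16 (clear depth 16)
  del 15.64.0.0/16 (clear depth 16)
  + 15.0.0.0/8 (H0) depth=8
  + 120.3.144.0/20 (H1) depth=20
  + 18.0.0.0/8 (H1) depth=8
  lookup 120.3.144.0: bits 01111000000000111001 walk d0:-→d1:-→d2:-→d3:-→d4:-→d5:-→d6:-→d7:-→d8:-→d9:-→d10:-→d11:-→d12:-→d13:-→d14:-→d15:-→d16:-→d17:-→d18:-→d19:-→d20:H1 -> H1
  del 15.0.0.0/8 (clear depth 8)
  + 0.0.0.0/0 (H2) depth=0
  + 10.112.0.0/12 (H2) depth=12
  + 15.64.0.0/15 (H2) depth=15
  lookup 10.121.239.5: bits 000010100111100111101111 walk d0:H2→d1:-→d2:-→d3:-→d4:-→d5:-→d6:-→d7:-→d8:-→d9:-→d10:-→d11:-→d12:H2→d13:-→d14:-→d15:-→d16:-→d17:-→d18:-→d19:-→d20:-→d21:-→d22:-→d23:-→d24:H1 -> H1
  del 10.121.239.0/24 (clear depth 24)
  + 120.3.128.0/18 (H0) depth=18
  + 18.0.0.0/8 (H0) depth=8
  lookup 197.78.227.236: bits ε walk d0:H2 -> H2
  + 18.86.18.24/30 (H0) depth=30
  lookup 18.86.18.31: bits 00010010010101100001001000011 walk d0:H2→d1:-→d2:-→d3:-→d4:-→d5:-→d6:-→d7:-→d8:H0→d9:-→d10:-→d11:-→d12:-→d13:-→d14:-→d15:-→d16:-→d17:-→d18:-→d19:-→d20:-→d21:-→d22:-→d23:-→d24:-→d25:-→d26:-→d27:-→d28:-→d29:H2 -> H2
  lookup 18.86.18.24: bits 0001001001010110000100100001100 walk d0:H2→d1:-→d2:-→d3:-→d4:-→d5:-→d6:-→d7:-→d8:H0→d9:-→d10:-→d11:-→d12:-→d13:-→d14:-→d15:-→d16:-→d17:-→d18:-→d19:-→d20:-→d21:-→d22:-→d23:-→d24:-→d25:-→d26:-→d27:-→d28:-→d29:H2→d30:H0→d31:- -> H0
  lookup 18.86.18.25: bits 00010010010101100001001000011001 walk d0:H2→d1:-→d2:-→d3:-→d4:-→d5:-→d6:-→d7:-→d8:H0→d9:-→d10:-→d11:-→d12:-→d13:-→d14:-→d15:-→d16:-→d17:-→d18:-→d19:-→d20:-→d21:-→d22:-→d23:-→d24:-→d25:-→d26:-→d27:-→d28:-→d29:H2→d30:H0→d31:-→d32:- -> H0
  + 18.86.18.16/28 (H2) depth=28
  lookup 18.86.18.24: bits 0001001001010110000100100001100 walk d0:H2→d1:-→d2:-→d3:-→d4:-→d5:-→d6:-→d7:-→d8:H0→d9:-→d10:-→d11:-→d12:-→d13:-→d14:-→d15:-→d16:-→d17:-→d18:-→d19:-→d20:-→d21:-→d22:-→d23:-→d24:-→d25:-→d26:-→d27:-→d28:H2→d29:H2→d30:H0→d31:- -> H0
  + 120.3.147.96/28 (H0) depth=28
  lookup 18.86.18.25: bits 00010010010101100001001000011001 walk d0:H2→d1:-→d2:-→d3:-→d4:-→d5:-→d6:-→d7:-→d8:H0→d9:-→d10:-→d11:-→d12:-→d13:-→d14:-→d15:-→d16:-→d17:-→d18:-→d19:-→d20:-→d21:-→d22:-→d23:-→d24:-→d25:-→d26:-→d27:-→d28:H2→d29:H2→d30:H0→d31:-→d32:- -> H0
  + 15.64.0.0/16 (H0) depth=16
  del 15.64.0.0/15 (clear depth 15)
  lookup 18.1.204.148: bits 000100100 walk d0:H2→d1:-→d2:-→d3:-→d4:-→d5:-→d6:-→d7:-→d8:H0→d9:- -> H0

== LOOKUPS ==
["H1","H1","H1","H2","H2","H0","H0","H0","H0","H0"]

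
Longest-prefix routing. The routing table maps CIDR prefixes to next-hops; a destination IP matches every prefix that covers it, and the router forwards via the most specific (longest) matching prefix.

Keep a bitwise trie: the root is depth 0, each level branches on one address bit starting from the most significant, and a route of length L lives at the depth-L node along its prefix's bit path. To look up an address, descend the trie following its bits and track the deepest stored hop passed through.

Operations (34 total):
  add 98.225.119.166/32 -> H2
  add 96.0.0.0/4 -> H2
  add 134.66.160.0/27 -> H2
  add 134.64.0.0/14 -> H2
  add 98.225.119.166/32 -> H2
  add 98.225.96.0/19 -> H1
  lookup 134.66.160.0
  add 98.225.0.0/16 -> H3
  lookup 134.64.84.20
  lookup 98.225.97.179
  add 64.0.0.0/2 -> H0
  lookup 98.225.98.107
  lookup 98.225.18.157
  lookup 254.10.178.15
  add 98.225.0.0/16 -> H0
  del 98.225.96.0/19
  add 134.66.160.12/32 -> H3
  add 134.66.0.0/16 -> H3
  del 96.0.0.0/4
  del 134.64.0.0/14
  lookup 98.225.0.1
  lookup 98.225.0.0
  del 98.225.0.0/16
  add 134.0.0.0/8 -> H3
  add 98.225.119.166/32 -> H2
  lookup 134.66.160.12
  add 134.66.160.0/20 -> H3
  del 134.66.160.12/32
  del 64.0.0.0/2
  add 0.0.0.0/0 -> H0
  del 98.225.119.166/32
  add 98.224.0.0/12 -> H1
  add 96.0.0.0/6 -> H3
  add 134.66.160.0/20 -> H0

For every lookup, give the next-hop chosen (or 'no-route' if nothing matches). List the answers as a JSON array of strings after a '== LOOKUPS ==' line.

Apply in order:
  + 98.225.119.166/32 (H2) depth=32
  + 96.0.0.0/4 (H2) depth=4
  + 134.66.160.0/27 (H2) depth=27
  + 134.64.0.0/14 (H2) depth=14
  + 98.225.119.166/32 (H2) depth=32
  + 98.225.96.0/19 (H1) depth=19
  lookup 134.66.160.0: bits 100001100100001010100000000 walk d0:-→d1:-→d2:-→d3:-→d4:-→d5:-→d6:-→d7:-→d8:-→d9:-→d10:-→d11:-→d12:-→d13:-→d14:H2→d15:-→d16:-→d17:-→d18:-→d19:-→d20:-→d21:-→d22:-→d23:-→d24:-→d25:-→d26:-→d27:H2 -> H2
  + 98.225.0.0/16 (H3) depth=16
  lookup 134.64.84.20: bits 10000110010000 walk d0:-→d1:-→d2:-→d3:-→d4:-→d5:-→d6:-→d7:-→d8:-→d9:-→d10:-→d11:-→d12:-→d13:-→d14:H2 -> H2
  lookup 98.225.97.179: bits 0110001011100001011 walk d0:-→d1:-→d2:-→d3:-→d4:H2→d5:-→d6:-→d7:-→d8:-→d9:-→d10:-→d11:-→d12:-→d13:-→d14:-→d15:-→d16:H3→d17:-→d18:-→d19:H1 -> H1
  + 64.0.0.0/2 (H0) depth=2
  lookup 98.225.98.107: bits 0110001011100001011 walk d0:-→d1:-→d2:H0→d3:-→d4:H2→d5:-→d6:-→d7:-→d8:-→d9:-→d10:-→d11:-→d12:-→d13:-→d14:-→d15:-→d16:H3→d17:-→d18:-→d19:H1 -> H1
  lookup 98.225.18.157: bits 01100010111000010 walk d0:-→d1:-→d2:H0→d3:-→d4:H2→d5:-→d6:-→d7:-→d8:-→d9:-→d10:-→d11:-→d12:-→d13:-→d14:-→d15:-→d16:H3→d17:- -> H3
  lookup 254.10.178.15: bits 1 walk d0:-→d1:- -> no-route
  + 98.225.0.0/16 (H0) depth=16
  del 98.225.96.0/19 (clear depth 19)
  + 134.66.160.12/32 (H3) depth=32
  + 134.66.0.0/16 (H3) depth=16
  del 96.0.0.0/4 (clear depth 4)
  del 134.64.0.0/14 (clear depth 14)
  lookup 98.225.0.1: bits 01100010111000010 walk d0:-→d1:-→d2:H0→d3:-→d4:-→d5:-→d6:-→d7:-→d8:-→d9:-→d10:-→d11:-→d12:-→d13:-→d14:-→d15:-→d16:H0→d17:- -> H0
  lookup 98.225.0.0: bits 01100010111000010 walk d0:-→d1:-→d2:H0→d3:-→d4:-→d5:-→d6:-→d7:-→d8:-→d9:-→d10:-→d11:-→d12:-→d13:-→d14:-→d15:-→d16:H0→d17:- -> H0
  del 98.225.0.0/16 (clear depth 16)
  + 134.0.0.0/8 (H3) depth=8
  + 98.225.119.166/32 (H2) depth=32
  lookup 134.66.160.12: bits 10000110010000101010000000001100 walk d0:-→d1:-→d2:-→d3:-→d4:-→d5:-→d6:-→d7:-→d8:H3→d9:-→d10:-→d11:-→d12:-→d13:-→d14:-→d15:-→d16:H3→d17:-→d18:-→d19:-→d20:-→d21:-→d22:-→d23:-→d24:-→d25:-→d26:-→d27:H2→d28:-→d29:-→d30:-→d31:-→d32:H3 -> H3
  + 134.66.160.0/20 (H3) depth=20
  del 134.66.160.12/32 (clear depth 32)
  del 64.0.0.0/2 (clear depth 2)
  + 0.0.0.0/0 (H0) depth=0
  del 98.225.119.166/32 (clear depth 32)
  + 98.224.0.0/12 (H1) depth=12
  + 96.0.0.0/6 (H3) depth=6
  + 134.66.160.0/20 (H0) depth=20

== LOOKUPS ==
["H2","H2","H1","H1","H3","no-route","H0","H0","H3"]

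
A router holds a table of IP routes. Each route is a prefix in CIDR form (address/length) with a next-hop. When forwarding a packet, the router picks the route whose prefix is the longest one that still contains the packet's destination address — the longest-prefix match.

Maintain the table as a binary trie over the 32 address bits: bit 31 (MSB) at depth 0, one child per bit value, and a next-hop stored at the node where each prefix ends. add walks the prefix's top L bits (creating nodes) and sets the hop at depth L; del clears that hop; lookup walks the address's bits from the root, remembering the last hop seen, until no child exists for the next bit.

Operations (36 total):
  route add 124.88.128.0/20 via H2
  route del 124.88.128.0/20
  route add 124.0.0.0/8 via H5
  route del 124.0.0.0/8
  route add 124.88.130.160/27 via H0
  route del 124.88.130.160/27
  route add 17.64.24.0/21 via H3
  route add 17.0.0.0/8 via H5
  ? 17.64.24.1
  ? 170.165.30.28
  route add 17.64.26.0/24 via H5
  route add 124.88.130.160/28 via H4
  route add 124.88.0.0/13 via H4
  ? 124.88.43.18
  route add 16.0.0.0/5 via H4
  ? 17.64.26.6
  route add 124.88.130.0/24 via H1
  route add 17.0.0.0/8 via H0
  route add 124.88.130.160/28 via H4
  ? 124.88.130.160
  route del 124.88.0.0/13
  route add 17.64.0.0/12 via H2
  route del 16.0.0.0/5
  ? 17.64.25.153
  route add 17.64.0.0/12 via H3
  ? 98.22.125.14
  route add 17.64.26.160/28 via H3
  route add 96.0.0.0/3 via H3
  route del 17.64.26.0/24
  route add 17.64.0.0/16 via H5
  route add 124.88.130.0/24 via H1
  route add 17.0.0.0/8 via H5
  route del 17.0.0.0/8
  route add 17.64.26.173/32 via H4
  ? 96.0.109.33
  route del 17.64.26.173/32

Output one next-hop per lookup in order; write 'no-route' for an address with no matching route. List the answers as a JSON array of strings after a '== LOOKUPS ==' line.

Process each operation:
  + 124.88.128.0/20 (H2) depth=20
  - 124.88.128.0/20 clear@20
  + 124.0.0.0/8 (H5) depth=8
  - 124.0.0.0/8 clear@8
  + 124.88.130.160/27 (H0) depth=27
  - 124.88.130.160/27 clear@27
  + 17.64.24.0/21 (H3) depth=21
  + 17.0.0.0/8 (H5) depth=8
  Q 17.64.24.1: descend 000100010100000000011 ; hops seen [H5,H3] ; pick H3
  Q 170.165.30.28: descend ε ; hops seen [∅] ; pick no-route
  + 17.64.26.0/24 (H5) depth=24
  + 124.88.130.160/28 (H4) depth=28
  + 124.88.0.0/13 (H4) depth=13
  Q 124.88.43.18: descend 0111110001011000 ; hops seen [H4] ; pick H4
  + 16.0.0.0/5 (H4) depth=5
  Q 17.64.26.6: descend 000100010100000000011010 ; hops seen [H4,H5,H3,H5] ; pick H5
  + 124.88.130.0/24 (H1) depth=24
  + 17.0.0.0/8 (H0) depth=8
  + 124.88.130.160/28 (H4) depth=28
  Q 124.88.130.160: descend 0111110001011000100000101010 ; hops seen [H4,H1,H4] ; pick H4
  - 124.88.0.0/13 clear@13
  + 17.64.0.0/12 (H2) depth=12
  - 16.0.0.0/5 clear@5
  Q 17.64.25.153: descend 0001000101000000000110 ; hops seen [H0,H2,H3] ; pick H3
  + 17.64.0.0/12 (H3) depth=12
  Q 98.22.125.14: descend 011 ; hops seen [∅] ; pick no-route
  + 17.64.26.160/28 (H3) depth=28
  + 96.0.0.0/3 (H3) depth=3
  - 17.64.26.0/24 clear@24
  + 17.64.0.0/16 (H5) depth=16
  + 124.88.130.0/24 (H1) depth=24
  + 17.0.0.0/8 (H5) depth=8
  - 17.0.0.0/8 clear@8
  + 17.64.26.173/32 (H4) depth=32
  Q 96.0.109.33: descend 011 ; hops seen [H3] ; pick H3
  - 17.64.26.173/32 clear@32

== LOOKUPS ==
["H3","no-route","H4","H5","H4","H3","no-route","H3"]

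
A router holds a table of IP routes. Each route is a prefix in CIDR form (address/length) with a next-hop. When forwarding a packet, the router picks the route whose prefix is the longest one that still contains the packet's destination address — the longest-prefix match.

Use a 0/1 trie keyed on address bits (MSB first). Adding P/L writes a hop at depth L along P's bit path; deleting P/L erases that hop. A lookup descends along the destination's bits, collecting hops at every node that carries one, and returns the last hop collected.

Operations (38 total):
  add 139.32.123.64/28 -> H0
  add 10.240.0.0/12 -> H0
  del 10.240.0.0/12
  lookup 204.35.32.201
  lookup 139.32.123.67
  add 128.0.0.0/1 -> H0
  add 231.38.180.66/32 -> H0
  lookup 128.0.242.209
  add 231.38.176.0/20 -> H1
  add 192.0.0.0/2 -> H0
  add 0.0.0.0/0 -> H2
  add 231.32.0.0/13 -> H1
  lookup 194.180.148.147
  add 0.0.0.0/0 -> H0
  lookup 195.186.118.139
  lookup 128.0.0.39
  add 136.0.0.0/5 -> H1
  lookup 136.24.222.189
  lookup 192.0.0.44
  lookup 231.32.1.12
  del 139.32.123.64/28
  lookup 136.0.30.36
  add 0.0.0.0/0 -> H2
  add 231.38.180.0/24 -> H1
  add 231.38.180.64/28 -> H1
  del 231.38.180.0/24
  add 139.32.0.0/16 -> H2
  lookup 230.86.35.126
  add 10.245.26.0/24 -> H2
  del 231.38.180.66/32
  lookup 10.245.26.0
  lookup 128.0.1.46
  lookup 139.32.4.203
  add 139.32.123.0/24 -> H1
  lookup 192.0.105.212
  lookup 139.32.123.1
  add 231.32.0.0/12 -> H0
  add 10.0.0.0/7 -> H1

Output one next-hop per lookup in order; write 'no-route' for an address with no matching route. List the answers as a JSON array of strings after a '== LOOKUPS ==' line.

Apply in order:
  add 139.32.123.64/28 -> H0 at depth 28
  add 10.240.0.0/12 -> H0 at depth 12
  - 10.240.0.0/12 clear@12
  ? 204.35.32.201  path d0:-→d1:-  best=no-route
  ? 139.32.123.67  path d0:-→d1:-→d2:-→d3:-→d4:-→d5:-→d6:-→d7:-→d8:-→d9:-→d10:-→d11:-→d12:-→d13:-→d14:-→d15:-→d16:-→d17:-→d18:-→d19:-→d20:-→d21:-→d22:-→d23:-→d24:-→d25:-→d26:-→d27:-→d28:H0  best=H0
  add 128.0.0.0/1 -> H0 at depth 1
  add 231.38.180.66/32 -> H0 at depth 32
  ? 128.0.242.209  path d0:-→d1:H0→d2:-→d3:-→d4:-  best=H0
  add 231.38.176.0/20 -> H1 at depth 20
  add 192.0.0.0/2 -> H0 at depth 2
  add 0.0.0.0/0 -> H2 at depth 0
  add 231.32.0.0/13 -> H1 at depth 13
  ? 194.180.148.147  path d0:H2→d1:H0→d2:H0  best=H0
  add 0.0.0.0/0 -> H0 at depth 0
  ? 195.186.118.139  path d0:H0→d1:H0→d2:H0  best=H0
  ? 128.0.0.39  path d0:H0→d1:H0→d2:-→d3:-→d4:-  best=H0
  add 136.0.0.0/5 -> H1 at depth 5
  ? 136.24.222.189  path d0:H0→d1:H0→d2:-→d3:-→d4:-→d5:H1→d6:-  best=H1
  ? 192.0.0.44  path d0:H0→d1:H0→d2:H0  best=H0
  ? 231.32.1.12  path d0:H0→d1:H0→d2:H0→d3:-→d4:-→d5:-→d6:-→d7:-→d8:-→d9:-→d10:-→d11:-→d12:-→d13:H1  best=H1
  - 139.32.123.64/28 clear@28
  ? 136.0.30.36  path d0:H0→d1:H0→d2:-→d3:-→d4:-→d5:H1→d6:-  best=H1
  add 0.0.0.0/0 -> H2 at depth 0
  add 231.38.180.0/24 -> H1 at depth 24
  add 231.38.180.64/28 -> H1 at depth 28
  - 231.38.180.0/24 clear@24
  add 139.32.0.0/16 -> H2 at depth 16
  ? 230.86.35.126  path d0:H2→d1:H0→d2:H0→d3:-→d4:-→d5:-→d6:-→d7:-  best=H0
  add 10.245.26.0/24 -> H2 at depth 24
  - 231.38.180.66/32 clear@32
  ? 10.245.26.0  path d0:H2→d1:-→d2:-→d3:-→d4:-→d5:-→d6:-→d7:-→d8:-→d9:-→d10:-→d11:-→d12:-→d13:-→d14:-→d15:-→d16:-→d17:-→d18:-→d19:-→d20:-→d21:-→d22:-→d23:-→d24:H2  best=H2
  ? 128.0.1.46  path d0:H2→d1:H0→d2:-→d3:-→d4:-  best=H0
  ? 139.32.4.203  path d0:H2→d1:H0→d2:-→d3:-→d4:-→d5:H1→d6:-→d7:-→d8:-→d9:-→d10:-→d11:-→d12:-→d13:-→d14:-→d15:-→d16:H2→d17:-  best=H2
  add 139.32.123.0/24 -> H1 at depth 24
  ? 192.0.105.212  path d0:H2→d1:H0→d2:H0  best=H0
  ? 139.32.123.1  path d0:H2→d1:H0→d2:-→d3:-→d4:-→d5:H1→d6:-→d7:-→d8:-→d9:-→d10:-→d11:-→d12:-→d13:-→d14:-→d15:-→d16:H2→d17:-→d18:-→d19:-→d20:-→d21:-→d22:-→d23:-→d24:H1→d25:-  best=H1
  add 231.32.0.0/12 -> H0 at depth 12
  add 10.0.0.0/7 -> H1 at depth 7

== LOOKUPS ==
["no-route","H0","H0","H0","H0","H0","H1","H0","H1","H1","H0","H2","H0","H2","H0","H1"]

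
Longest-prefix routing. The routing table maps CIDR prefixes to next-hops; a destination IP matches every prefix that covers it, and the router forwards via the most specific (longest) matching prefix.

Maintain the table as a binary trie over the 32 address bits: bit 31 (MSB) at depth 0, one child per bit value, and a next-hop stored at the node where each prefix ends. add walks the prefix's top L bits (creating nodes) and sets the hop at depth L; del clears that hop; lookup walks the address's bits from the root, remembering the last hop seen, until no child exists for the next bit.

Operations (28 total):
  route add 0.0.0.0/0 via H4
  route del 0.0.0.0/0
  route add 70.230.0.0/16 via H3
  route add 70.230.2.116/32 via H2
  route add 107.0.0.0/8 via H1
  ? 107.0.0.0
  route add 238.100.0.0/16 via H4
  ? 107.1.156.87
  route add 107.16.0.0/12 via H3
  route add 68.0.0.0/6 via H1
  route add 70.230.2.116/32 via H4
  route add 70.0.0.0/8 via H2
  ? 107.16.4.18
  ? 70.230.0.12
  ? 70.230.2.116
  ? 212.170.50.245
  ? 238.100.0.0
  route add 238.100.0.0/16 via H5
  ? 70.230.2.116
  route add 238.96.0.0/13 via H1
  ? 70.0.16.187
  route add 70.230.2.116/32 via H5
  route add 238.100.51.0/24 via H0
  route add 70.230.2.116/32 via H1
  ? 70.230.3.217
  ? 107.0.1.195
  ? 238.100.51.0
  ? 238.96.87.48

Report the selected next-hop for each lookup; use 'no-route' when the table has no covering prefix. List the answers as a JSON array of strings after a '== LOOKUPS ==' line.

Process each operation:
  add 0.0.0.0/0 -> H4 at depth 0
  - 0.0.0.0/0 clear@0
  add 70.230.0.0/16 -> H3 at depth 16
  add 70.230.2.116/32 -> H2 at depth 32
  add 107.0.0.0/8 -> H1 at depth 8
  lookup 107.0.0.0: bits 01101011 walk d0:-→d1:-→d2:-→d3:-→d4:-→d5:-→d6:-→d7:-→d8:H1 -> H1
  add 238.100.0.0/16 -> H4 at depth 16
  lookup 107.1.156.87: bits 01101011 walk d0:-→d1:-→d2:-→d3:-→d4:-→d5:-→d6:-→d7:-→d8:H1 -> H1
  add 107.16.0.0/12 -> H3 at depth 12
  add 68.0.0.0/6 -> H1 at depth 6
  add 70.230.2.116/32 -> H4 at depth 32
  add 70.0.0.0/8 -> H2 at depth 8
  lookup 107.16.4.18: bits 011010110001 walk d0:-→d1:-→d2:-→d3:-→d4:-→d5:-→d6:-→d7:-→d8:H1→d9:-→d10:-→d11:-→d12:H3 -> H3
  lookup 70.230.0.12: bits 0100011011100110000000 walk d0:-→d1:-→d2:-→d3:-→d4:-→d5:-→d6:H1→d7:-→d8:H2→d9:-→d10:-→d11:-→d12:-→d13:-→d14:-→d15:-→d16:H3→d17:-→d18:-→d19:-→d20:-→d21:-→d22:- -> H3
  lookup 70.230.2.116: bits 01000110111001100000001001110100 walk d0:-→d1:-→d2:-→d3:-→d4:-→d5:-→d6:H1→d7:-→d8:H2→d9:-→d10:-→d11:-→d12:-→d13:-→d14:-→d15:-→d16:H3→d17:-→d18:-→d19:-→d20:-→d21:-→d22:-→d23:-→d24:-→d25:-→d26:-→d27:-→d28:-→d29:-→d30:-→d31:-→d32:H4 -> H4
  lookup 212.170.50.245: bits 11 walk d0:-→d1:-→d2:- -> no-route
  lookup 238.100.0.0: bits 1110111001100100 walk d0:-→d1:-→d2:-→d3:-→d4:-→d5:-→d6:-→d7:-→d8:-→d9:-→d10:-→d11:-→d12:-→d13:-→d14:-→d15:-→d16:H4 -> H4
  add 238.100.0.0/16 -> H5 at depth 16
  lookup 70.230.2.116: bits 01000110111001100000001001110100 walk d0:-→d1:-→d2:-→d3:-→d4:-→d5:-→d6:H1→d7:-→d8:H2→d9:-→d10:-→d11:-→d12:-→d13:-→d14:-→d15:-→d16:H3→d17:-→d18:-→d19:-→d20:-→d21:-→d22:-→d23:-→d24:-→d25:-→d26:-→d27:-→d28:-→d29:-→d30:-→d31:-→d32:H4 -> H4
  add 238.96.0.0/13 -> H1 at depth 13
  lookup 70.0.16.187: bits 01000110 walk d0:-→d1:-→d2:-→d3:-→d4:-→d5:-→d6:H1→d7:-→d8:H2 -> H2
  add 70.230.2.116/32 -> H5 at depth 32
  add 238.100.51.0/24 -> H0 at depth 24
  add 70.230.2.116/32 -> H1 at depth 32
  lookup 70.230.3.217: bits 01000110111001100000001 walk d0:-→d1:-→d2:-→d3:-→d4:-→d5:-→d6:H1→d7:-→d8:H2→d9:-→d10:-→d11:-→d12:-→d13:-→d14:-→d15:-→d16:H3→d17:-→d18:-→d19:-→d20:-→d21:-→d22:-→d23:- -> H3
  lookup 107.0.1.195: bits 01101011000 walk d0:-→d1:-→d2:-→d3:-→d4:-→d5:-→d6:-→d7:-→d8:H1→d9:-→d10:-→d11:- -> H1
  lookup 238.100.51.0: bits 111011100110010000110011 walk d0:-→d1:-→d2:-→d3:-→d4:-→d5:-→d6:-→d7:-→d8:-→d9:-→d10:-→d11:-→d12:-→d13:H1→d14:-→d15:-→d16:H5→d17:-→d18:-→d19:-→d20:-→d21:-→d22:-→d23:-→d24:H0 -> H0
  lookup 238.96.87.48: bits 1110111001100 walk d0:-→d1:-→d2:-→d3:-→d4:-→d5:-→d6:-→d7:-→d8:-→d9:-→d10:-→d11:-→d12:-→d13:H1 -> H1

== LOOKUPS ==
["H1","H1","H3","H3","H4","no-route","H4","H4","H2","H3","H1","H0","H1"]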